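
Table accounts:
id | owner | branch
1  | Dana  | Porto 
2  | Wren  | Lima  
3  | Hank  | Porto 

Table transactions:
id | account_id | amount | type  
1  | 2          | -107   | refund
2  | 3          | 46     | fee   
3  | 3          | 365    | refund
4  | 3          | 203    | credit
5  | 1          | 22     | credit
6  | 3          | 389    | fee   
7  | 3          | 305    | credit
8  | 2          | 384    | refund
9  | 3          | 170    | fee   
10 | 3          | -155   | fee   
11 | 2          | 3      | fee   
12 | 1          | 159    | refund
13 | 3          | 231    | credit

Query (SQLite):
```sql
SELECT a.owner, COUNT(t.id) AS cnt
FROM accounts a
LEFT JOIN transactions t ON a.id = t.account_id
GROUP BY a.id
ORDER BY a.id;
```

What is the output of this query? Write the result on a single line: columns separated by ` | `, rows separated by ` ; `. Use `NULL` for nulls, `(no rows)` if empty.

LEFT JOIN keeps every accounts row; unmatched ones get NULL for transactions columns.
Group by accounts.id and compute COUNT(t.id). COUNT(col) of an all-NULL group is 0.
  1: ids {5, 12} → COUNT(t.id)=2
  2: ids {1, 8, 11} → COUNT(t.id)=3
  3: ids {2, 3, 4, 6, 7, 9, 10, 13} → COUNT(t.id)=8

Dana | 2 ; Wren | 3 ; Hank | 8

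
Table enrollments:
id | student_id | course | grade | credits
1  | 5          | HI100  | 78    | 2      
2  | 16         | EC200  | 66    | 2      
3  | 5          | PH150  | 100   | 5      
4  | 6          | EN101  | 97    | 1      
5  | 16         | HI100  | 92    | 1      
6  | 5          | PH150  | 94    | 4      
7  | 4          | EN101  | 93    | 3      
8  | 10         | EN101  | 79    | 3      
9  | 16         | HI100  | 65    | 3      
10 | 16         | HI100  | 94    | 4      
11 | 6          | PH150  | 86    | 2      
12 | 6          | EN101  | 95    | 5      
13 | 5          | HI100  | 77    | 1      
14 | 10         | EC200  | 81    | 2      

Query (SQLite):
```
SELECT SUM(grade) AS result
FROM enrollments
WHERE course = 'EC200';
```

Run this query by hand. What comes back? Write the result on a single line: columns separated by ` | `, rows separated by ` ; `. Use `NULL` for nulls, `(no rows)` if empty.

Rows where course='EC200' → grade values: [66, 81].
SUM of non-NULL values = 147.

147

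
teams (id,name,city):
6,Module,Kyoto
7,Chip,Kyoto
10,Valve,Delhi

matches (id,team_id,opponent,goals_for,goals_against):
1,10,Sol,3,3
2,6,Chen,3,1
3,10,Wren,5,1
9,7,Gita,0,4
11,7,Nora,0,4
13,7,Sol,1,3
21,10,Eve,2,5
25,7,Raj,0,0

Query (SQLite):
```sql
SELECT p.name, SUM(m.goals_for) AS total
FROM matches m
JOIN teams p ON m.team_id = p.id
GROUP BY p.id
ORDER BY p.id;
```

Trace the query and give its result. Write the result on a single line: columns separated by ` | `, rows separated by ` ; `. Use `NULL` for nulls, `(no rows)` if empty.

Module | 3 ; Chip | 1 ; Valve | 10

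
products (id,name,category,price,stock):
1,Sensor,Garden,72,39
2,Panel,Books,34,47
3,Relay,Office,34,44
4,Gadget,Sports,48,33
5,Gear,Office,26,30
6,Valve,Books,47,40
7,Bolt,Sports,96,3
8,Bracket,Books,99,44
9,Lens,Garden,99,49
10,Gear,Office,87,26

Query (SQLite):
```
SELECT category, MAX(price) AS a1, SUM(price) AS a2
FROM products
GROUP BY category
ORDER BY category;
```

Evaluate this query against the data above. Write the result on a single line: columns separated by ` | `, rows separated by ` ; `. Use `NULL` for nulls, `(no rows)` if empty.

Books | 99 | 180 ; Garden | 99 | 171 ; Office | 87 | 147 ; Sports | 96 | 144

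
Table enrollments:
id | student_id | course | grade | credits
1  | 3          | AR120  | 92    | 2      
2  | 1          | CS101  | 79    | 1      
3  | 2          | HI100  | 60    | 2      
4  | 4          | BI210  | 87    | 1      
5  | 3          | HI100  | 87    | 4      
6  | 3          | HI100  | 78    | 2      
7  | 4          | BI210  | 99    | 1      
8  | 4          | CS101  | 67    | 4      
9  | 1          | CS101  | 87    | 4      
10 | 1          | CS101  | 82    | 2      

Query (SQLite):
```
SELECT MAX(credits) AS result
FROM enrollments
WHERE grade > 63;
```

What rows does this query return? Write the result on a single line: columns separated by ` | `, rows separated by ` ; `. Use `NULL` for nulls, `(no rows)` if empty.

Rows where grade > 63 → credits values: [2, 1, 1, 4, 2, 1, 4, 4, 2].
MAX of non-NULL values = 4.

4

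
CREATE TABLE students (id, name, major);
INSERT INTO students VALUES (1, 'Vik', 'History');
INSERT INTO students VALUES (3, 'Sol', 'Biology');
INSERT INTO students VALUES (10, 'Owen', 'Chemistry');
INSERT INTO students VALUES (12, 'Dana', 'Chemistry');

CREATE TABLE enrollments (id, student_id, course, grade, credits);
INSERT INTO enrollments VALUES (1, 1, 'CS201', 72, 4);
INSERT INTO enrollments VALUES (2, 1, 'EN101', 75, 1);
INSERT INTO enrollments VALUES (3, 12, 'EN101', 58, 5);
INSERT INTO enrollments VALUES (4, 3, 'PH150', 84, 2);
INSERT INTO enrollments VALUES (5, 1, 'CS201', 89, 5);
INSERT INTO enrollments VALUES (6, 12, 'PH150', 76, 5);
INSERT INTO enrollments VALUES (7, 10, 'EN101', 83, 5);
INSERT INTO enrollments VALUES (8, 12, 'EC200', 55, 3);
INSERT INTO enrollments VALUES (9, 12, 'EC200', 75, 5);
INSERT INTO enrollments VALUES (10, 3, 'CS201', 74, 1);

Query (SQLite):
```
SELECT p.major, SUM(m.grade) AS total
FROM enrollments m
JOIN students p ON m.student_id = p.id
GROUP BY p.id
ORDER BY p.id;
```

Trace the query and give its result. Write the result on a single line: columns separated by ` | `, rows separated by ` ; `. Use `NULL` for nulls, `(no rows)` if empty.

History | 236 ; Biology | 158 ; Chemistry | 83 ; Chemistry | 264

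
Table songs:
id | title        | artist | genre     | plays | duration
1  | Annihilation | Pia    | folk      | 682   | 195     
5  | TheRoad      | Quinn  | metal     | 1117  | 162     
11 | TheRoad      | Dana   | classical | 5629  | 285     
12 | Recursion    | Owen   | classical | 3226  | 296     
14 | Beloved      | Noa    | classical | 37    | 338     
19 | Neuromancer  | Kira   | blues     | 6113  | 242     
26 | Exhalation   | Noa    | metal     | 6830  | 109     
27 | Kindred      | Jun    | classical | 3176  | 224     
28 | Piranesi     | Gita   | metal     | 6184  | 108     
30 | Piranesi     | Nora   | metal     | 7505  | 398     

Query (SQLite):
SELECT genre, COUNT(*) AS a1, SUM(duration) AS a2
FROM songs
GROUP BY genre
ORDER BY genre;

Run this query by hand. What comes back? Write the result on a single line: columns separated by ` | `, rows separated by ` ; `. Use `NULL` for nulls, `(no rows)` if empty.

Group songs by genre.
Per group compute: COUNT(*), SUM(duration).
  blues: ids {19} → COUNT(*)=1, SUM(duration)=242
  classical: ids {11, 12, 14, 27} → COUNT(*)=4, SUM(duration)=1143
  folk: ids {1} → COUNT(*)=1, SUM(duration)=195
  metal: ids {5, 26, 28, 30} → COUNT(*)=4, SUM(duration)=777

blues | 1 | 242 ; classical | 4 | 1143 ; folk | 1 | 195 ; metal | 4 | 777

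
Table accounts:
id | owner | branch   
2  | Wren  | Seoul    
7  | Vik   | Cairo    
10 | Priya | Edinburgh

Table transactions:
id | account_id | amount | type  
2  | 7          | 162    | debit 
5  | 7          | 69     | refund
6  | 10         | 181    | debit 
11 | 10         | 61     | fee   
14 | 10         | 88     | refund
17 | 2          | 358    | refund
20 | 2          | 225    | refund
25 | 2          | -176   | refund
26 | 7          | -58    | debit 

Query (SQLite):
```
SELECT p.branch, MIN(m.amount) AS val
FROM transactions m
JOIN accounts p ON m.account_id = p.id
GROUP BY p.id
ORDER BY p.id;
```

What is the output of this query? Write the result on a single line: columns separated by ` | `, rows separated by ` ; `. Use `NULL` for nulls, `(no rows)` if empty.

Seoul | -176 ; Cairo | -58 ; Edinburgh | 61

Join each transactions row to its accounts via account_id.
Group joined rows by accounts.id; compute MIN(m.amount) per group.
  2: ids {17, 20, 25} → MIN(m.amount)=-176
  7: ids {2, 5, 26} → MIN(m.amount)=-58
  10: ids {6, 11, 14} → MIN(m.amount)=61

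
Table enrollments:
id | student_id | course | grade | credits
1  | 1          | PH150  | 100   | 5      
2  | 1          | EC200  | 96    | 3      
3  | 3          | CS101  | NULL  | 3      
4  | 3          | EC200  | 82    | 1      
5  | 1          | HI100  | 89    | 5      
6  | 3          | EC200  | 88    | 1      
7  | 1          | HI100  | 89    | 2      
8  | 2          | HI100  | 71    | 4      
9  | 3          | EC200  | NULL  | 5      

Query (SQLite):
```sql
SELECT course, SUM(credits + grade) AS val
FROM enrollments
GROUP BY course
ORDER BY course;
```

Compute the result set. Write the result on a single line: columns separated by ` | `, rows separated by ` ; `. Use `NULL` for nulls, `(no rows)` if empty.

CS101 | NULL ; EC200 | 271 ; HI100 | 260 ; PH150 | 105

For each row compute credits + grade.
Group by course; take SUM of the expression per group.
  CS101: ids {3} → SUM(credits + grade)=NULL
  EC200: ids {2, 4, 6, 9} → SUM(credits + grade)=271
  HI100: ids {5, 7, 8} → SUM(credits + grade)=260
  PH150: ids {1} → SUM(credits + grade)=105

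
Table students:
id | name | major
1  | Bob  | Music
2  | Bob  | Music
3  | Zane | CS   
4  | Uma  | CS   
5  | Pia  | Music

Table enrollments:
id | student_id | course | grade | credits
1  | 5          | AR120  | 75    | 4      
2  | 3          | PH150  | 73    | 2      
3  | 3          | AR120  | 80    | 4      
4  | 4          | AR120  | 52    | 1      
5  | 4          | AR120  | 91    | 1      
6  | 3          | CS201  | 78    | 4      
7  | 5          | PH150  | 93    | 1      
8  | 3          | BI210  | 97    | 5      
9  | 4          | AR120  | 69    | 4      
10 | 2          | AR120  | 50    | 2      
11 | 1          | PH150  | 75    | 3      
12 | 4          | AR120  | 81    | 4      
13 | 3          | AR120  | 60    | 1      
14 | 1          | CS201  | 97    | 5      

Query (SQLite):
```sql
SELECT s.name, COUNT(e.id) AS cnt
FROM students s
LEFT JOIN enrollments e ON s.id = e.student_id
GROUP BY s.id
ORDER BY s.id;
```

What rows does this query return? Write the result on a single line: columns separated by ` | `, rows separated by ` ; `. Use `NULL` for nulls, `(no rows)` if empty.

LEFT JOIN keeps every students row; unmatched ones get NULL for enrollments columns.
Group by students.id and compute COUNT(e.id). COUNT(col) of an all-NULL group is 0.
  1: ids {11, 14} → COUNT(e.id)=2
  2: ids {10} → COUNT(e.id)=1
  3: ids {2, 3, 6, 8, 13} → COUNT(e.id)=5
  4: ids {4, 5, 9, 12} → COUNT(e.id)=4
  5: ids {1, 7} → COUNT(e.id)=2

Bob | 2 ; Bob | 1 ; Zane | 5 ; Uma | 4 ; Pia | 2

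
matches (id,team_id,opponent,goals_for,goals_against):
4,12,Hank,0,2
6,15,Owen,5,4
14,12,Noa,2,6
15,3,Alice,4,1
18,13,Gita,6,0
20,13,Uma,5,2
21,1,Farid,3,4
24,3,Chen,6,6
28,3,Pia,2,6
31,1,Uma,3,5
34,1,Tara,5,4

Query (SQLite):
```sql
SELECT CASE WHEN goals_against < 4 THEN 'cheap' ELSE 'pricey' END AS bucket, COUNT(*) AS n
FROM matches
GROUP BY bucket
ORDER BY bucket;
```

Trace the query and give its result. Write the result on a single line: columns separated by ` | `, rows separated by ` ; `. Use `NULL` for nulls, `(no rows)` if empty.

Bucket rows by goals_against < 4 → 'cheap' else 'pricey'; count each bucket.

cheap | 4 ; pricey | 7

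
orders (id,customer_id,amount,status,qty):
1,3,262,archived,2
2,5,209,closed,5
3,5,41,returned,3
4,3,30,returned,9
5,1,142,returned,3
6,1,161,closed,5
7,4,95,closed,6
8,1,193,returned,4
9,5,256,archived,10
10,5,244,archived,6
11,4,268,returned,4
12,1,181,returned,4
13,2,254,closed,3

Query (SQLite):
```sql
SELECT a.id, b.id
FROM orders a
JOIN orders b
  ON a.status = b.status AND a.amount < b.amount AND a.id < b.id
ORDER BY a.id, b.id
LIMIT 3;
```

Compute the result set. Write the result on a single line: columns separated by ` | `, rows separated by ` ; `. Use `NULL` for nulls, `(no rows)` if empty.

Pairs (a,b) with same status, a.amount < b.amount, a.id < b.id.
status groups: archived:{1,9,10} closed:{2,6,7,13} returned:{3,4,5,8,11,12}
Ordered by (a.id, b.id); first 3.

2 | 13 ; 3 | 5 ; 3 | 8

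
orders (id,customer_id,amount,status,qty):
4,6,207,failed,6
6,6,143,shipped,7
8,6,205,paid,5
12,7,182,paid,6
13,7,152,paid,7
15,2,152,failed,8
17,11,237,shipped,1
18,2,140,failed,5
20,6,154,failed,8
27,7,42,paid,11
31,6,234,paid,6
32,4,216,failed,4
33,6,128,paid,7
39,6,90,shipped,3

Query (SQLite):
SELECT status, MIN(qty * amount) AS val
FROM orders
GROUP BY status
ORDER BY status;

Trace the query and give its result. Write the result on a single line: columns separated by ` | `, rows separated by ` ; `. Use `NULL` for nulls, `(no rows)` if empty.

failed | 700 ; paid | 462 ; shipped | 237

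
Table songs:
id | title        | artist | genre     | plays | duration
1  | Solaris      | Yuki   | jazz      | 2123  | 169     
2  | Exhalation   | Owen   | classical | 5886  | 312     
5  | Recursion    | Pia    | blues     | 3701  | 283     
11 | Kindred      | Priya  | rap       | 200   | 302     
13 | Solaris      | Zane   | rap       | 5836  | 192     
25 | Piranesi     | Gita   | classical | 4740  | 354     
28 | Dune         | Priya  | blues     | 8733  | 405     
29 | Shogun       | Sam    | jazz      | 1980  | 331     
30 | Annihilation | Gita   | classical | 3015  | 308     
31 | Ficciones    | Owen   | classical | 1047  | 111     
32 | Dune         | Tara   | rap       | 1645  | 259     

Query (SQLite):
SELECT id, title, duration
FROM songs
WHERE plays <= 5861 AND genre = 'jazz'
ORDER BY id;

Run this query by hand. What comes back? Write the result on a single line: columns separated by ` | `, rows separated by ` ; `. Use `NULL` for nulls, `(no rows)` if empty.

plays <= 5861: ids {1, 5, 11, 13, 25, 29, 30, 31, 32}
genre = 'jazz': ids {1, 29}
Combine with AND.

1 | Solaris | 169 ; 29 | Shogun | 331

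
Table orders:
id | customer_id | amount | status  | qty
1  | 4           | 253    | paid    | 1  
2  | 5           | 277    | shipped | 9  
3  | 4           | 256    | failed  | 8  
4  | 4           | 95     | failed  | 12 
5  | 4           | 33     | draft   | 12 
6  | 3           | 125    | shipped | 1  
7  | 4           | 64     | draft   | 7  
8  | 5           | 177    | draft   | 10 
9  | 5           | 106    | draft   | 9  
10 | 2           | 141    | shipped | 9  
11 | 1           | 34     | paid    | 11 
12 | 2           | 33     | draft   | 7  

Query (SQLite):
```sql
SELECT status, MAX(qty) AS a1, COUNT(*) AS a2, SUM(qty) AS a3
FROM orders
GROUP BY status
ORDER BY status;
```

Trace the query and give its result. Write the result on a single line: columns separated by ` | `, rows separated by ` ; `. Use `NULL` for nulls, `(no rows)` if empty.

Group orders by status.
Per group compute: MAX(qty), COUNT(*), SUM(qty).
  draft: ids {5, 7, 8, 9, 12} → MAX(qty)=12, COUNT(*)=5, SUM(qty)=45
  failed: ids {3, 4} → MAX(qty)=12, COUNT(*)=2, SUM(qty)=20
  paid: ids {1, 11} → MAX(qty)=11, COUNT(*)=2, SUM(qty)=12
  shipped: ids {2, 6, 10} → MAX(qty)=9, COUNT(*)=3, SUM(qty)=19

draft | 12 | 5 | 45 ; failed | 12 | 2 | 20 ; paid | 11 | 2 | 12 ; shipped | 9 | 3 | 19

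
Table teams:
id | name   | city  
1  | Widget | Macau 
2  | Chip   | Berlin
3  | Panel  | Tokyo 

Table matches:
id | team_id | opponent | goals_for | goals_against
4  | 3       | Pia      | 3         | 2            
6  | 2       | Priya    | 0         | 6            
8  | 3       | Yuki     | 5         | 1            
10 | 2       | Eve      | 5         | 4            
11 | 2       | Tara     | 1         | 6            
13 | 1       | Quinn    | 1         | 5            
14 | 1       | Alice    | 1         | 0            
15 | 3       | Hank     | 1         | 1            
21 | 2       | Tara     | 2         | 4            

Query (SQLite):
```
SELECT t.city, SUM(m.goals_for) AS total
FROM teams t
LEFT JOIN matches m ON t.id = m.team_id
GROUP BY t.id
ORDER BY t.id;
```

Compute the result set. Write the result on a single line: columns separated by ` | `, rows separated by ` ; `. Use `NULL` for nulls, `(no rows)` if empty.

Macau | 2 ; Berlin | 8 ; Tokyo | 9

LEFT JOIN keeps every teams row; unmatched ones get NULL for matches columns.
Group by teams.id and compute SUM(m.goals_for). SUM over an all-NULL group is NULL.
  1: ids {13, 14} → SUM(m.goals_for)=2
  2: ids {6, 10, 11, 21} → SUM(m.goals_for)=8
  3: ids {4, 8, 15} → SUM(m.goals_for)=9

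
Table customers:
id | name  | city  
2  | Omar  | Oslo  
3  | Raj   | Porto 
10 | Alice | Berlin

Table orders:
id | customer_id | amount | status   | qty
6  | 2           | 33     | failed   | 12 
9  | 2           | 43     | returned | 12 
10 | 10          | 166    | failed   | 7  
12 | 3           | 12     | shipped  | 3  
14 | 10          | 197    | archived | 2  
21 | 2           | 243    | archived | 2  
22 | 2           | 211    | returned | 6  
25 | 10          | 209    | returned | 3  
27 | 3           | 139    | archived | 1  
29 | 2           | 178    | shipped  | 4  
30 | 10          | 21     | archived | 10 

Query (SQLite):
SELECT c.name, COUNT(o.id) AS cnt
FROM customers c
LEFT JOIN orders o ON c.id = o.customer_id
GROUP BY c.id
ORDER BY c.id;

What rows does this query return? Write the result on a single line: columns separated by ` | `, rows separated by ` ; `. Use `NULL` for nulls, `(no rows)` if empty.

Omar | 5 ; Raj | 2 ; Alice | 4

LEFT JOIN keeps every customers row; unmatched ones get NULL for orders columns.
Group by customers.id and compute COUNT(o.id). COUNT(col) of an all-NULL group is 0.
  2: ids {6, 9, 21, 22, 29} → COUNT(o.id)=5
  3: ids {12, 27} → COUNT(o.id)=2
  10: ids {10, 14, 25, 30} → COUNT(o.id)=4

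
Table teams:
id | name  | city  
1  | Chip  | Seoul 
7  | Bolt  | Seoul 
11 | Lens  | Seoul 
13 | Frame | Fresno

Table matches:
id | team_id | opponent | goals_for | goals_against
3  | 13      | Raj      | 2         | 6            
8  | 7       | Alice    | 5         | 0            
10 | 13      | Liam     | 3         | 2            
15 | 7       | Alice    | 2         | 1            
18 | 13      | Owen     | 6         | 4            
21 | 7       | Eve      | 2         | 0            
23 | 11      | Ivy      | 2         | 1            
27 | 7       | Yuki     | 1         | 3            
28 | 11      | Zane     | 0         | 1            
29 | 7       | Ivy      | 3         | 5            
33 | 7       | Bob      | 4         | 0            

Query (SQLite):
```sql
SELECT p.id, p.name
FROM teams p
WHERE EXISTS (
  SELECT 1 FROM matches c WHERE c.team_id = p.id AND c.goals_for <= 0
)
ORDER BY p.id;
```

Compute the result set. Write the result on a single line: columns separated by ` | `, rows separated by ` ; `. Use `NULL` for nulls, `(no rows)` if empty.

11 | Lens

For each teams row, check whether any matches with matching team_id has goals_for <= 0.
Keep rows where that is true.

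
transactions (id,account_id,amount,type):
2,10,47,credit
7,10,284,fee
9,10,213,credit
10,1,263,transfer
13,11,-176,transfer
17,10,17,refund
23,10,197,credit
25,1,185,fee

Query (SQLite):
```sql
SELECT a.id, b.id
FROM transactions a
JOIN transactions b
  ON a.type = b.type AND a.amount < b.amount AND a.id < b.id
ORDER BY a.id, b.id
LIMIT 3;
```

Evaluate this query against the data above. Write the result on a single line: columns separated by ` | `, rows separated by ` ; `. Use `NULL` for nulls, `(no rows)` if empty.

Pairs (a,b) with same type, a.amount < b.amount, a.id < b.id.
type groups: credit:{2,9,23} fee:{7,25} refund:{17} transfer:{10,13}
Ordered by (a.id, b.id); first 3.

2 | 9 ; 2 | 23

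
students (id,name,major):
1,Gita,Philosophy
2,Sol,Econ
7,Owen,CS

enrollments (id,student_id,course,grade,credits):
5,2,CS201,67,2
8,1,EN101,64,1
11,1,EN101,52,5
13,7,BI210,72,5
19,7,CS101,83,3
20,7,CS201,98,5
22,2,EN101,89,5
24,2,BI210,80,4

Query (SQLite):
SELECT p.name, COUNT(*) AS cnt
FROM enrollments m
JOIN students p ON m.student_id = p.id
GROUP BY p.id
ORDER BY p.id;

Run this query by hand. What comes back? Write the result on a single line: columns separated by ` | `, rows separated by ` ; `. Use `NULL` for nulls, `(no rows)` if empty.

Join each enrollments row to its students via student_id.
Group joined rows by students.id; compute COUNT(*) per group.
  1: ids {8, 11} → COUNT(*)=2
  2: ids {5, 22, 24} → COUNT(*)=3
  7: ids {13, 19, 20} → COUNT(*)=3

Gita | 2 ; Sol | 3 ; Owen | 3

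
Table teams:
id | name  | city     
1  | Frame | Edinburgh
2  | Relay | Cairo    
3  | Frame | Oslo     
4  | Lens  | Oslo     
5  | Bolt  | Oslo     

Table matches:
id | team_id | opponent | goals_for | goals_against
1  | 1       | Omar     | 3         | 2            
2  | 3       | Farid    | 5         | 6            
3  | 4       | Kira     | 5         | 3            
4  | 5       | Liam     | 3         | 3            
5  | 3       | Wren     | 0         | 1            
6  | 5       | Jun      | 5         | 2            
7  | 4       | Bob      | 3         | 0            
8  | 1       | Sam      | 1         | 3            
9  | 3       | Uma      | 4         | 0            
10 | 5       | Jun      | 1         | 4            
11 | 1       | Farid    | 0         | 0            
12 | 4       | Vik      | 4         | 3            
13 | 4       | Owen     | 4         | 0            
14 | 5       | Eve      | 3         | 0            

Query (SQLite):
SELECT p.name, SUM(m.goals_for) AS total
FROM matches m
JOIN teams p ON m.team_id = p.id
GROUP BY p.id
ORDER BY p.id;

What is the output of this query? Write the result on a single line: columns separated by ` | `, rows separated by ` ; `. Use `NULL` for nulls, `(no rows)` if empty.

Join each matches row to its teams via team_id.
Group joined rows by teams.id; compute SUM(m.goals_for) per group.
  1: ids {1, 8, 11} → SUM(m.goals_for)=4
  3: ids {2, 5, 9} → SUM(m.goals_for)=9
  4: ids {3, 7, 12, 13} → SUM(m.goals_for)=16
  5: ids {4, 6, 10, 14} → SUM(m.goals_for)=12

Frame | 4 ; Frame | 9 ; Lens | 16 ; Bolt | 12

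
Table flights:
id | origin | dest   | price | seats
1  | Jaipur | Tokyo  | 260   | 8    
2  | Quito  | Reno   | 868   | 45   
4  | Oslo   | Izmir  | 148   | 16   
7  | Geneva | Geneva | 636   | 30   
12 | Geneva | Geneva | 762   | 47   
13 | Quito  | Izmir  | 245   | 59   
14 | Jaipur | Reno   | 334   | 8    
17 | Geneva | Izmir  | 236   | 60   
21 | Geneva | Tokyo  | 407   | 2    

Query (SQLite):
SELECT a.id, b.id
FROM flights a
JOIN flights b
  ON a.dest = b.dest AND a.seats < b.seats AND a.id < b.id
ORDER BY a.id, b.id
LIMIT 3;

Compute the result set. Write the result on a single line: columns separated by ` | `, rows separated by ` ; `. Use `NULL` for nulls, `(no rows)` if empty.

4 | 13 ; 4 | 17 ; 7 | 12

Pairs (a,b) with same dest, a.seats < b.seats, a.id < b.id.
dest groups: Geneva:{7,12} Izmir:{4,13,17} Reno:{2,14} Tokyo:{1,21}
Ordered by (a.id, b.id); first 3.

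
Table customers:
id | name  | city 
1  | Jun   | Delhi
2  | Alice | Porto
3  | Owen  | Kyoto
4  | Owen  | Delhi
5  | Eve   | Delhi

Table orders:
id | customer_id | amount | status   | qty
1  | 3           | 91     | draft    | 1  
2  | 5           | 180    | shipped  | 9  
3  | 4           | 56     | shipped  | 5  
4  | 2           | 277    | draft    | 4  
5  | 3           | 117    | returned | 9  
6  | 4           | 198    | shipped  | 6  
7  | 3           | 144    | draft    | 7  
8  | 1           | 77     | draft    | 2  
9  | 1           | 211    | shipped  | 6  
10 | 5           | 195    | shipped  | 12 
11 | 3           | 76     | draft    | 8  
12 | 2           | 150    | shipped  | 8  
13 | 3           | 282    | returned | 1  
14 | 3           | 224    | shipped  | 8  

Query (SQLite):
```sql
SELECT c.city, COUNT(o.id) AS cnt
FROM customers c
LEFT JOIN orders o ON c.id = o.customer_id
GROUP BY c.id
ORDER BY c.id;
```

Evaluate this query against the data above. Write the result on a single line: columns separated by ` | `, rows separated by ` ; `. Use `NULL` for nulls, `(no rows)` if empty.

Delhi | 2 ; Porto | 2 ; Kyoto | 6 ; Delhi | 2 ; Delhi | 2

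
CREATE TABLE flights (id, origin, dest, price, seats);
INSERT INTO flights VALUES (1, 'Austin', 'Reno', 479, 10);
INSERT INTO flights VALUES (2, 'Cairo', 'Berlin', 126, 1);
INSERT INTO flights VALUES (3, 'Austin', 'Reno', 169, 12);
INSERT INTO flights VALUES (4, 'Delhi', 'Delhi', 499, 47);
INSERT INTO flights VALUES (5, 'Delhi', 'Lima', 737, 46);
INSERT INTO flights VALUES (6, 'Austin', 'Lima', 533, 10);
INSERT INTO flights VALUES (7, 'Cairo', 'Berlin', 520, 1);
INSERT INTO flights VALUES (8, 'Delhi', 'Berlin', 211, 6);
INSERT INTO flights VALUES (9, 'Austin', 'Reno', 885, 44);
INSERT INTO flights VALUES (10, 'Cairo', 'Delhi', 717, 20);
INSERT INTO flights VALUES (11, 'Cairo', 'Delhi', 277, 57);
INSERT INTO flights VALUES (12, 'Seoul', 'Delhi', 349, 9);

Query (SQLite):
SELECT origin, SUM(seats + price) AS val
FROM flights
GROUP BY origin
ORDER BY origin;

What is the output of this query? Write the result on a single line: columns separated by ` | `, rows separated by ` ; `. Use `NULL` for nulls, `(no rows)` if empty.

For each row compute seats + price.
Group by origin; take SUM of the expression per group.
  Austin: ids {1, 3, 6, 9} → SUM(seats + price)=2142
  Cairo: ids {2, 7, 10, 11} → SUM(seats + price)=1719
  Delhi: ids {4, 5, 8} → SUM(seats + price)=1546
  Seoul: ids {12} → SUM(seats + price)=358

Austin | 2142 ; Cairo | 1719 ; Delhi | 1546 ; Seoul | 358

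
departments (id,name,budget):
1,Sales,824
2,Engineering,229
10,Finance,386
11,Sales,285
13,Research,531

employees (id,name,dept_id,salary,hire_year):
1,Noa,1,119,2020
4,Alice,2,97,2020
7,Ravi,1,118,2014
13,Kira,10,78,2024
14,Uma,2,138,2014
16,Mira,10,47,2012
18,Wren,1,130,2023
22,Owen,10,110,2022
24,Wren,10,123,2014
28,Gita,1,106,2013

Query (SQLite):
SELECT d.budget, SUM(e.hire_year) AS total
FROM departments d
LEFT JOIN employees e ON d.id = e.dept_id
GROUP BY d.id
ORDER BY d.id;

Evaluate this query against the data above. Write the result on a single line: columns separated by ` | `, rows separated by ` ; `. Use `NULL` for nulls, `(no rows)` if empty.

824 | 8070 ; 229 | 4034 ; 386 | 8072 ; 285 | NULL ; 531 | NULL

LEFT JOIN keeps every departments row; unmatched ones get NULL for employees columns.
Group by departments.id and compute SUM(e.hire_year). SUM over an all-NULL group is NULL.
  1: ids {1, 7, 18, 28} → SUM(e.hire_year)=8070
  2: ids {4, 14} → SUM(e.hire_year)=4034
  10: ids {13, 16, 22, 24} → SUM(e.hire_year)=8072
  11: ids {—} → SUM(e.hire_year)=NULL
  13: ids {—} → SUM(e.hire_year)=NULL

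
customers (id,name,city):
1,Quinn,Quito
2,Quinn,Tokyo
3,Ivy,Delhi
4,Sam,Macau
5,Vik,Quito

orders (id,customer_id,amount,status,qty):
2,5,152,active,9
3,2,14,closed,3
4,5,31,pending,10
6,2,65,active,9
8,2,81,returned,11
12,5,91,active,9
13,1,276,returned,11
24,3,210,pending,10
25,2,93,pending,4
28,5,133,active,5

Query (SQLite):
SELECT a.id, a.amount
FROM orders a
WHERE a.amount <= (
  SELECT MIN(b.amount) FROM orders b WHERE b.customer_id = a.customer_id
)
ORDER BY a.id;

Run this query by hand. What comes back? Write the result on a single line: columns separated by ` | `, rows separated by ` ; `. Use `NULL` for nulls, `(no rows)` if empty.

3 | 14 ; 4 | 31 ; 13 | 276 ; 24 | 210

For each orders row a, compute MIN(amount) over rows sharing a.customer_id.
Keep row a if a.amount <= that per-group MIN.
  customer_id=1: MIN(amount) = 276
  customer_id=2: MIN(amount) = 14
  customer_id=3: MIN(amount) = 210
  customer_id=5: MIN(amount) = 31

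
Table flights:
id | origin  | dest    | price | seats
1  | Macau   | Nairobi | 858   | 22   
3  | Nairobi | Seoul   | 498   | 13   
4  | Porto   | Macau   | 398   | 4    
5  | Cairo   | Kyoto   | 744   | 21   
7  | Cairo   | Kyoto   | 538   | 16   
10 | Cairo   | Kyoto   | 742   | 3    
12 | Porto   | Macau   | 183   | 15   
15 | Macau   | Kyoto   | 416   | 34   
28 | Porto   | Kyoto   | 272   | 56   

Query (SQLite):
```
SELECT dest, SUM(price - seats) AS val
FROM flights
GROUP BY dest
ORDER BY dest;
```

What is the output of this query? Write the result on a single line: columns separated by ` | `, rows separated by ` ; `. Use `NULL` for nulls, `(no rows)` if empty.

Kyoto | 2582 ; Macau | 562 ; Nairobi | 836 ; Seoul | 485

For each row compute price - seats.
Group by dest; take SUM of the expression per group.
  Kyoto: ids {5, 7, 10, 15, 28} → SUM(price - seats)=2582
  Macau: ids {4, 12} → SUM(price - seats)=562
  Nairobi: ids {1} → SUM(price - seats)=836
  Seoul: ids {3} → SUM(price - seats)=485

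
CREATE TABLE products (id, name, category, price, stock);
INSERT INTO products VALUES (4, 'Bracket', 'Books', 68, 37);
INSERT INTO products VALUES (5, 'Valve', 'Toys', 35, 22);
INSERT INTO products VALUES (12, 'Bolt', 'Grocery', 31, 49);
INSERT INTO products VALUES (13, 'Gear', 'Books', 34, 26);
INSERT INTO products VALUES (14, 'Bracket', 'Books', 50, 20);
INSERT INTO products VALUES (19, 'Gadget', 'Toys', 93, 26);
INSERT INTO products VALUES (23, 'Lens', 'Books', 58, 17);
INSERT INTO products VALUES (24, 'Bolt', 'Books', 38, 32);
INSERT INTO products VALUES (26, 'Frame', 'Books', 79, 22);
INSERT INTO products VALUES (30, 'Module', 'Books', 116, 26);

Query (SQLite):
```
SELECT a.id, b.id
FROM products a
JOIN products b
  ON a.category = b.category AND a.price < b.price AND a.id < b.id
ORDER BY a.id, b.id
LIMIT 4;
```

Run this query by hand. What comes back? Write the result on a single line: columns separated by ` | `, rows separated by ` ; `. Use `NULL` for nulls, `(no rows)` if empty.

Pairs (a,b) with same category, a.price < b.price, a.id < b.id.
category groups: Books:{4,13,14,23,24,26,30} Grocery:{12} Toys:{5,19}
Ordered by (a.id, b.id); first 4.

4 | 26 ; 4 | 30 ; 5 | 19 ; 13 | 14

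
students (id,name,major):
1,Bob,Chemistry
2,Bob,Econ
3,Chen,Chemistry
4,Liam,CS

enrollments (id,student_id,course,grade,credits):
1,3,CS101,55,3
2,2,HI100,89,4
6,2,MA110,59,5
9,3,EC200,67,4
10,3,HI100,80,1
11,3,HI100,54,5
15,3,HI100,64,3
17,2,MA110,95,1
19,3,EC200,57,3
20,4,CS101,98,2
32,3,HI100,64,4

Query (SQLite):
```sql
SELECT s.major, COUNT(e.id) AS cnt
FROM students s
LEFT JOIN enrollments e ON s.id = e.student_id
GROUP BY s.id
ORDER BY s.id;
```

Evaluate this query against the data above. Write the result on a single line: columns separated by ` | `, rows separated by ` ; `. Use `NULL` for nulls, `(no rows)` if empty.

Chemistry | 0 ; Econ | 3 ; Chemistry | 7 ; CS | 1

LEFT JOIN keeps every students row; unmatched ones get NULL for enrollments columns.
Group by students.id and compute COUNT(e.id). COUNT(col) of an all-NULL group is 0.
  1: ids {—} → COUNT(e.id)=0
  2: ids {2, 6, 17} → COUNT(e.id)=3
  3: ids {1, 9, 10, 11, 15, 19, 32} → COUNT(e.id)=7
  4: ids {20} → COUNT(e.id)=1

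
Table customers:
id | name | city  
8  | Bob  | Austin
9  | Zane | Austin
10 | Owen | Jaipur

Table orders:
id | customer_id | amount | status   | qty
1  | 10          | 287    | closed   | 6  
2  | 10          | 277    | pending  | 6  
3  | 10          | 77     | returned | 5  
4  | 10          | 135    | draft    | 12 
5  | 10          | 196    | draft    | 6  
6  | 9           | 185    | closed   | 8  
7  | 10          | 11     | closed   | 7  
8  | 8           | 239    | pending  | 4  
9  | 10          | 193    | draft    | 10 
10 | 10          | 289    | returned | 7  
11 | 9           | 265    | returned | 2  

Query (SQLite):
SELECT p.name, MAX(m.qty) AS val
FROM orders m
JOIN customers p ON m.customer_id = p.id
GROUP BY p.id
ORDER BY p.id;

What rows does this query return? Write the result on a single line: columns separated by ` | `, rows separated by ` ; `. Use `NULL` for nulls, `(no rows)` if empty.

Join each orders row to its customers via customer_id.
Group joined rows by customers.id; compute MAX(m.qty) per group.
  8: ids {8} → MAX(m.qty)=4
  9: ids {6, 11} → MAX(m.qty)=8
  10: ids {1, 2, 3, 4, 5, 7, 9, 10} → MAX(m.qty)=12

Bob | 4 ; Zane | 8 ; Owen | 12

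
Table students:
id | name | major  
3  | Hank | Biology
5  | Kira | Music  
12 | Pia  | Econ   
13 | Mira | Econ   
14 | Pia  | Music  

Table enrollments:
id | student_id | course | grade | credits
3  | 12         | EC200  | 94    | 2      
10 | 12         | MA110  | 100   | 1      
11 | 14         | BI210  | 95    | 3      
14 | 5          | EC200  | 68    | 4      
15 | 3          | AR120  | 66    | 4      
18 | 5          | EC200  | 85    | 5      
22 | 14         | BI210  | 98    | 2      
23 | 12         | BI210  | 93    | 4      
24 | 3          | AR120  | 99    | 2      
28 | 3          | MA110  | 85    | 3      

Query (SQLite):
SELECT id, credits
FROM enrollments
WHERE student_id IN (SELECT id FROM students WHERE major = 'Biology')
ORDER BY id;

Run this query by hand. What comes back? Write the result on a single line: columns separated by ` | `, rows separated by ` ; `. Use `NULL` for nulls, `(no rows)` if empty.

15 | 4 ; 24 | 2 ; 28 | 3

Inner query: students.id where major = 'Biology'.
Outer: keep enrollments rows whose student_id is in that set.
Inner query → {3}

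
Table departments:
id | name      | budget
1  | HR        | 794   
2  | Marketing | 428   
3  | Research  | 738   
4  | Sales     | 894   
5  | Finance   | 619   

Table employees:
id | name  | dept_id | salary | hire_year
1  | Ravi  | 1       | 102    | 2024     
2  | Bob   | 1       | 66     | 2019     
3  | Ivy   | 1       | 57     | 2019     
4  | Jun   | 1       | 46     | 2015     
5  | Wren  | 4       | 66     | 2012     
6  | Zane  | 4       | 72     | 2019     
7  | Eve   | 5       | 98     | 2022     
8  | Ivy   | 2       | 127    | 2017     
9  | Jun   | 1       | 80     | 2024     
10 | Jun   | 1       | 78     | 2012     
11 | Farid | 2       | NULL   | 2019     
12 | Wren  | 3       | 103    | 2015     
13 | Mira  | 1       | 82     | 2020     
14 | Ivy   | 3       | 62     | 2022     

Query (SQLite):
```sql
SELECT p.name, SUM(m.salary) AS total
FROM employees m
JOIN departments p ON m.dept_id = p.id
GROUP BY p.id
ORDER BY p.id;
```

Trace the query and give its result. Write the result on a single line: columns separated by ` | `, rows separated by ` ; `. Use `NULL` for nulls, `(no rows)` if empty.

HR | 511 ; Marketing | 127 ; Research | 165 ; Sales | 138 ; Finance | 98

Join each employees row to its departments via dept_id.
Group joined rows by departments.id; compute SUM(m.salary) per group.
  1: ids {1, 2, 3, 4, 9, 10, 13} → SUM(m.salary)=511
  2: ids {8, 11} → SUM(m.salary)=127
  3: ids {12, 14} → SUM(m.salary)=165
  4: ids {5, 6} → SUM(m.salary)=138
  5: ids {7} → SUM(m.salary)=98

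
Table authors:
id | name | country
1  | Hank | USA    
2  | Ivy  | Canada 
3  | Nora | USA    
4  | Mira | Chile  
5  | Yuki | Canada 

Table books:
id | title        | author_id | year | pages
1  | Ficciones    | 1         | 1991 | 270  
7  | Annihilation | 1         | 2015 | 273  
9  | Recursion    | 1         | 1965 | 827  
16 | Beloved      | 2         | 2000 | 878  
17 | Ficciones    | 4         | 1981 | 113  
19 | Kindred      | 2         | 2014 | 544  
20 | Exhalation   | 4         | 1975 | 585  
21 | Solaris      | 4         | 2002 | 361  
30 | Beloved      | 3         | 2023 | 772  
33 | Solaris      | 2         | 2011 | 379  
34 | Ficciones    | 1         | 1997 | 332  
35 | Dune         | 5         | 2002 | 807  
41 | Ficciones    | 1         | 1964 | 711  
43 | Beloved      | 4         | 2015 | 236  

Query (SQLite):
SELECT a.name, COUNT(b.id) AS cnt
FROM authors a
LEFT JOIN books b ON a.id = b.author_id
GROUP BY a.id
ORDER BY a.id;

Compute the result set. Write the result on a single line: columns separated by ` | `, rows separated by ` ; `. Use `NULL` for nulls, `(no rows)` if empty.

LEFT JOIN keeps every authors row; unmatched ones get NULL for books columns.
Group by authors.id and compute COUNT(b.id). COUNT(col) of an all-NULL group is 0.
  1: ids {1, 7, 9, 34, 41} → COUNT(b.id)=5
  2: ids {16, 19, 33} → COUNT(b.id)=3
  3: ids {30} → COUNT(b.id)=1
  4: ids {17, 20, 21, 43} → COUNT(b.id)=4
  5: ids {35} → COUNT(b.id)=1

Hank | 5 ; Ivy | 3 ; Nora | 1 ; Mira | 4 ; Yuki | 1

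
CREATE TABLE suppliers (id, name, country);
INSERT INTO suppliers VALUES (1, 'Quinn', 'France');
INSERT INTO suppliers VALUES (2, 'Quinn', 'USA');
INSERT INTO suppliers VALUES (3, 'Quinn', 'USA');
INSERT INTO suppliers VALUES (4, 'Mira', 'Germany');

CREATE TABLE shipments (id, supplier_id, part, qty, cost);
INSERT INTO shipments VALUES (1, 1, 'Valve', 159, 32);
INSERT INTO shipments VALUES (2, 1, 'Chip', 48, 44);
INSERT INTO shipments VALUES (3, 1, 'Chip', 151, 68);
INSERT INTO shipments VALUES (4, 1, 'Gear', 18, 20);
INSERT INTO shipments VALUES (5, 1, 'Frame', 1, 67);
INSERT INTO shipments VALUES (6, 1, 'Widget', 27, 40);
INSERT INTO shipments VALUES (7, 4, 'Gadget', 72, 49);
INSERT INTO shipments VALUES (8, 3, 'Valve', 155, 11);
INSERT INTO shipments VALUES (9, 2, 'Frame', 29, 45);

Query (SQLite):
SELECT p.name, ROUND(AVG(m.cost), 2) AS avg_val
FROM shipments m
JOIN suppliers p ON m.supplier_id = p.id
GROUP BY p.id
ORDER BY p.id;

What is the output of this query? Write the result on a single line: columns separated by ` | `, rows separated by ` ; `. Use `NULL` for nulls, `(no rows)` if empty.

Quinn | 45.17 ; Quinn | 45 ; Quinn | 11 ; Mira | 49

Join each shipments row to its suppliers via supplier_id.
Group joined rows by suppliers.id; compute ROUND(AVG(m.cost), 2) per group.
  1: ids {1, 2, 3, 4, 5, 6} → ROUND(AVG(m.cost), 2)=45.17
  2: ids {9} → ROUND(AVG(m.cost), 2)=45
  3: ids {8} → ROUND(AVG(m.cost), 2)=11
  4: ids {7} → ROUND(AVG(m.cost), 2)=49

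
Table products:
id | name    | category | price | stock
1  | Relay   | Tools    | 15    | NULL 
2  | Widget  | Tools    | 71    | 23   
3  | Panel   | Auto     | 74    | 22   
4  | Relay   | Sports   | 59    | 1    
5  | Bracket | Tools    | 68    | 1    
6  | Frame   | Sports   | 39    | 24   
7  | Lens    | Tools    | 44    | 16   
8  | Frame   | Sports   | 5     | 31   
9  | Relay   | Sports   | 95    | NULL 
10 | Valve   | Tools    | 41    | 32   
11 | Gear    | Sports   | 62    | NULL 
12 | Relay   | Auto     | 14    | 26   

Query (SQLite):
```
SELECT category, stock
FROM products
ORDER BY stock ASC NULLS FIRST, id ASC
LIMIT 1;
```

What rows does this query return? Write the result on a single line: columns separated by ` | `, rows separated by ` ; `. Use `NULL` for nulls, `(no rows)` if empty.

Tools | NULL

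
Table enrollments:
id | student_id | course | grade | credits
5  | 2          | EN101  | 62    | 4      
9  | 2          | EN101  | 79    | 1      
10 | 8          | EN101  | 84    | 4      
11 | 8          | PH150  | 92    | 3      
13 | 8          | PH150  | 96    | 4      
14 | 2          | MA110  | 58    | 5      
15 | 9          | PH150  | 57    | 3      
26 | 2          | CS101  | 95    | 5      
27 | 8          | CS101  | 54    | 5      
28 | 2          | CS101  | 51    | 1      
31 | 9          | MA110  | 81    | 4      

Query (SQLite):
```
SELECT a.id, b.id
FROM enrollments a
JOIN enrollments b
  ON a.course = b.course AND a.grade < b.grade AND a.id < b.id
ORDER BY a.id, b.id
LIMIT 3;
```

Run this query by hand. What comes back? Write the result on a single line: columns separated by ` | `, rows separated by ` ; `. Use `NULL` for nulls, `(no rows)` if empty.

5 | 9 ; 5 | 10 ; 9 | 10

Pairs (a,b) with same course, a.grade < b.grade, a.id < b.id.
course groups: CS101:{26,27,28} EN101:{5,9,10} MA110:{14,31} PH150:{11,13,15}
Ordered by (a.id, b.id); first 3.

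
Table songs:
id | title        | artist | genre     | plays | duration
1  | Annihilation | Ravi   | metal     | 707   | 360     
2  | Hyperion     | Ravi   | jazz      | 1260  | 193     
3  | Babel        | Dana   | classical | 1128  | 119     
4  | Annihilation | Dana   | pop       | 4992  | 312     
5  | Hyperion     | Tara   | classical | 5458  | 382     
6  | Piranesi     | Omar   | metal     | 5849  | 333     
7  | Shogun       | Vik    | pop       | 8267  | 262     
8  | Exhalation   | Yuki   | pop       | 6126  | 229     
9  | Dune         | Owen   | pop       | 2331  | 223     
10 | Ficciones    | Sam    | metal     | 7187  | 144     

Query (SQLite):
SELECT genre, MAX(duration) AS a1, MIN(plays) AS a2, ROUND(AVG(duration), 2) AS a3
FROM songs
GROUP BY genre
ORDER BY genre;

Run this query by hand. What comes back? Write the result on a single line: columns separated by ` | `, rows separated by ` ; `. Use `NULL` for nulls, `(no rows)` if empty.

Group songs by genre.
Per group compute: MAX(duration), MIN(plays), ROUND(AVG(duration), 2).
  classical: ids {3, 5} → MAX(duration)=382, MIN(plays)=1128, ROUND(AVG(duration), 2)=250.5
  jazz: ids {2} → MAX(duration)=193, MIN(plays)=1260, ROUND(AVG(duration), 2)=193
  metal: ids {1, 6, 10} → MAX(duration)=360, MIN(plays)=707, ROUND(AVG(duration), 2)=279
  pop: ids {4, 7, 8, 9} → MAX(duration)=312, MIN(plays)=2331, ROUND(AVG(duration), 2)=256.5

classical | 382 | 1128 | 250.5 ; jazz | 193 | 1260 | 193 ; metal | 360 | 707 | 279 ; pop | 312 | 2331 | 256.5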